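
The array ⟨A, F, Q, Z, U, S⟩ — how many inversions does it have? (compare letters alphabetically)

Sweep left to right; for each value list the smaller values that follow it:
A → none → 0
F → none → 0
Q → none → 0
Z → U, S → 2
U → S → 1
S → none → 0
Sum: 0 + 0 + 0 + 2 + 1 + 0 = 3

3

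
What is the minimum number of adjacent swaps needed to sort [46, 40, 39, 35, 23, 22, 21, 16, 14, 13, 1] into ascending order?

Each adjacent swap fixes exactly one inversion, so the minimum swap count equals the number of inversions.
Count inversions — for each element, later elements that are smaller:
46: 40, 39, 35, 23, 22, 21, 16, 14, 13, 1 → 10
40: 39, 35, 23, 22, 21, 16, 14, 13, 1 → 9
39: 35, 23, 22, 21, 16, 14, 13, 1 → 8
35: 23, 22, 21, 16, 14, 13, 1 → 7
23: 22, 21, 16, 14, 13, 1 → 6
22: 21, 16, 14, 13, 1 → 5
21: 16, 14, 13, 1 → 4
16: 14, 13, 1 → 3
14: 13, 1 → 2
13: 1 → 1
1: none → 0
Total inversions: 10 + 9 + 8 + 7 + 6 + 5 + 4 + 3 + 2 + 1 + 0 = 55

55 swaps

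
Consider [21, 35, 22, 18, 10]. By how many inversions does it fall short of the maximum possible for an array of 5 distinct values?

Maximum inversions for 5 distinct elements is C(5, 2) = 5·4/2 = 10.
Current inversions — for each element, count later smaller elements:
21: 2
35: 3
22: 2
18: 1
10: 0
Current total: 2 + 3 + 2 + 1 + 0 = 8
Shortfall: 10 − 8 = 2

2 inversions short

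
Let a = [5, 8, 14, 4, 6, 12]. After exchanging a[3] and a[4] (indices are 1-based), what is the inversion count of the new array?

Positions 3 and 4 hold 14 and 4; after swapping, the array is [5, 8, 4, 14, 6, 12].
Count, for each position, how many later elements it exceeds:
5: 1
8: 2
4: 0
14: 2
6: 0
12: 0
Sum: 1 + 2 + 0 + 2 + 0 + 0 = 5

There are 5 inversions.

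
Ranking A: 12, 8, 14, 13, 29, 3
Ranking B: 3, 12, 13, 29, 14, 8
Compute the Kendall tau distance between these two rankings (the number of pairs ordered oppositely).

10 discordant pairs

Assign each item its position (1..6) in the first ordering, then rewrite the second ordering as that position sequence:
positions: 12→1, 8→2, 14→3, 13→4, 29→5, 3→6
second ordering as positions: [6, 1, 4, 5, 3, 2]
Discordant pairs = inversions in this position sequence.
6: 1, 4, 5, 3, 2 → 5
1: 0
4: 3, 2 → 2
5: 3, 2 → 2
3: 2 → 1
2: 0
Total: 5 + 0 + 2 + 2 + 1 + 0 = 10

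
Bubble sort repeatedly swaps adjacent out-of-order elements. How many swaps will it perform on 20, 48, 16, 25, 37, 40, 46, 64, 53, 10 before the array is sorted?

Swaps: 16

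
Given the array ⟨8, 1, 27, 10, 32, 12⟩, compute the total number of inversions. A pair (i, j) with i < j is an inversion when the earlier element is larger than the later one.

4

Element-by-element contributions:
8 → 1 → 1
1 → none → 0
27 → 10, 12 → 2
10 → none → 0
32 → 12 → 1
12 → none → 0
Sum: 1 + 0 + 2 + 0 + 1 + 0 = 4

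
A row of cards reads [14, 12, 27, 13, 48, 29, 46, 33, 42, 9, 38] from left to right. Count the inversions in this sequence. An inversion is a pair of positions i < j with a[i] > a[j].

21

Sweep left to right; for each value list the smaller values that follow it:
14: 3
12: 1
27: 2
13: 1
48: 6
29: 1
46: 4
33: 1
42: 2
9: 0
38: 0
Sum: 3 + 1 + 2 + 1 + 6 + 1 + 4 + 1 + 2 + 0 + 0 = 21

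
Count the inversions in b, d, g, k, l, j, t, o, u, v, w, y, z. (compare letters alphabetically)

3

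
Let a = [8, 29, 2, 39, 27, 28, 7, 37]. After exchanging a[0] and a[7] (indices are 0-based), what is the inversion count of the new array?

19

Positions 0 and 7 hold 8 and 37; after swapping, the array is [37, 29, 2, 39, 27, 28, 7, 8].
Sweep left to right; for each value list the smaller values that follow it:
37: 6
29: 5
2: 0
39: 4
27: 2
28: 2
7: 0
8: 0
Sum: 6 + 5 + 0 + 4 + 2 + 2 + 0 + 0 = 19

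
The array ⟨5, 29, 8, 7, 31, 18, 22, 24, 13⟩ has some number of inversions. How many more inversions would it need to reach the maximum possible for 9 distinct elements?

22 inversions short

Maximum inversions for 9 distinct elements is C(9, 2) = 9·8/2 = 36.
Current inversions — for each element, count later smaller elements:
5: 0
29: 6
8: 1
7: 0
31: 4
18: 1
22: 1
24: 1
13: 0
Current total: 0 + 6 + 1 + 0 + 4 + 1 + 1 + 1 + 0 = 14
Shortfall: 36 − 14 = 22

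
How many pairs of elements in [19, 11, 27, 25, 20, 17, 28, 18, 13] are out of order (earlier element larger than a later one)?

Sweep left to right; for each value list the smaller values that follow it:
19: 4
11: 0
27: 5
25: 4
20: 3
17: 1
28: 2
18: 1
13: 0
Sum: 4 + 0 + 5 + 4 + 3 + 1 + 2 + 1 + 0 = 20

20 out-of-order pairs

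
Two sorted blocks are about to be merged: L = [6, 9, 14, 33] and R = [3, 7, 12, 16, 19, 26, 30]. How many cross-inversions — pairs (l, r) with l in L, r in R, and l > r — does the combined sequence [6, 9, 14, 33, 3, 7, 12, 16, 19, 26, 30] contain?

13

Take each right-half value and tally the left-half values above it:
r = 3: 6, 9, 14, 33 → 4
r = 7: 9, 14, 33 → 3
r = 12: 14, 33 → 2
r = 16: 33 → 1
r = 19: 33 → 1
r = 26: 33 → 1
r = 30: 33 → 1
Cross-inversions: 4 + 3 + 2 + 1 + 1 + 1 + 1 = 13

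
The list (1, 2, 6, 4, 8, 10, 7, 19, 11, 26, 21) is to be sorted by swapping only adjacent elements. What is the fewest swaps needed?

5

Minimum adjacent swaps = number of inversions (each swap of adjacent out-of-order elements removes one inversion and no swap can remove more).
Count inversions — for each element, later elements that are smaller:
1: none → 0
2: none → 0
6: 4 → 1
4: none → 0
8: 7 → 1
10: 7 → 1
7: none → 0
19: 11 → 1
11: none → 0
26: 21 → 1
21: none → 0
Total inversions: 0 + 0 + 1 + 0 + 1 + 1 + 0 + 1 + 0 + 1 + 0 = 5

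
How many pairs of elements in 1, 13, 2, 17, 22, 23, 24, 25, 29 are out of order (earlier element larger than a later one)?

1

Count, for each position, how many later elements it exceeds:
1 → none → 0
13 → 2 → 1
2 → none → 0
17 → none → 0
22 → none → 0
23 → none → 0
24 → none → 0
25 → none → 0
29 → none → 0
Sum: 0 + 1 + 0 + 0 + 0 + 0 + 0 + 0 + 0 = 1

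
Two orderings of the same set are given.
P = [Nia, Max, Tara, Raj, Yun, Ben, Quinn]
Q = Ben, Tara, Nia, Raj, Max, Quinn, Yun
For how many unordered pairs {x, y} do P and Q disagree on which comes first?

There are 9 disagreeing pairs.

Assign each item its position (1..7) in the first ordering, then rewrite the second ordering as that position sequence:
positions: Nia→1, Max→2, Tara→3, Raj→4, Yun→5, Ben→6, Quinn→7
second ordering as positions: [6, 3, 1, 4, 2, 7, 5]
Discordant pairs = inversions in this position sequence.
6: 3, 1, 4, 2, 5 → 5
3: 1, 2 → 2
1: 0
4: 2 → 1
2: 0
7: 5 → 1
5: 0
Total: 5 + 2 + 0 + 1 + 0 + 1 + 0 = 9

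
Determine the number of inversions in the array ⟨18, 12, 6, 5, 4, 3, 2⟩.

For each element, count later entries that are smaller:
18 → 12, 6, 5, 4, 3, 2 → 6
12 → 6, 5, 4, 3, 2 → 5
6 → 5, 4, 3, 2 → 4
5 → 4, 3, 2 → 3
4 → 3, 2 → 2
3 → 2 → 1
2 → none → 0
Sum: 6 + 5 + 4 + 3 + 2 + 1 + 0 = 21

21 out-of-order pairs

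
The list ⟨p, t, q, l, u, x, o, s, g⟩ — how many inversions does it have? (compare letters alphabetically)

Count, for each position, how many later elements it exceeds:
p: 3
t: 5
q: 3
l: 1
u: 3
x: 3
o: 1
s: 1
g: 0
Sum: 3 + 5 + 3 + 1 + 3 + 3 + 1 + 1 + 0 = 20

Inversions: 20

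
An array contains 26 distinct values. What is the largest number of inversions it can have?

A reversed (strictly descending) arrangement makes every pair an inversion, giving C(26, 2) inversions.
C(26, 2) = 26·25/2 = 325

Inversions: 325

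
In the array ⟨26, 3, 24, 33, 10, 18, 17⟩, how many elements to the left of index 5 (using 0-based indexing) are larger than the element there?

3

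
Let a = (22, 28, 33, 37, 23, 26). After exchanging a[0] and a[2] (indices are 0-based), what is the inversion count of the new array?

Positions 0 and 2 hold 22 and 33; after swapping, the array is [33, 28, 22, 37, 23, 26].
Count, for each position, how many later elements it exceeds:
33 → 28, 22, 23, 26 → 4
28 → 22, 23, 26 → 3
22 → none → 0
37 → 23, 26 → 2
23 → none → 0
26 → none → 0
Sum: 4 + 3 + 0 + 2 + 0 + 0 = 9

9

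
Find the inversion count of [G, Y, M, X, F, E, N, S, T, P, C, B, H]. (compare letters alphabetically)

Count, for each position, how many later elements it exceeds:
G → F, E, C, B → 4
Y → M, X, F, E, N, S, T, P, C, B, H → 11
M → F, E, C, B, H → 5
X → F, E, N, S, T, P, C, B, H → 9
F → E, C, B → 3
E → C, B → 2
N → C, B, H → 3
S → P, C, B, H → 4
T → P, C, B, H → 4
P → C, B, H → 3
C → B → 1
B → none → 0
H → none → 0
Sum: 4 + 11 + 5 + 9 + 3 + 2 + 3 + 4 + 4 + 3 + 1 + 0 + 0 = 49

There are 49 inversions.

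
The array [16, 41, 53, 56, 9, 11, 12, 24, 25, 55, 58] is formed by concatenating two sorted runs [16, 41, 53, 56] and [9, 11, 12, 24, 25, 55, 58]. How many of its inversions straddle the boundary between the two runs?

Cross-inversions: 19

Take each right-half value and tally the left-half values above it:
r = 9: 16, 41, 53, 56 → 4
r = 11: 16, 41, 53, 56 → 4
r = 12: 16, 41, 53, 56 → 4
r = 24: 41, 53, 56 → 3
r = 25: 41, 53, 56 → 3
r = 55: 56 → 1
r = 58: none → 0
Cross-inversions: 4 + 4 + 4 + 3 + 3 + 1 + 0 = 19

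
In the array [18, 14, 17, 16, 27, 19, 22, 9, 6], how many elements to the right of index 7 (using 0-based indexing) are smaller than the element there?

The element at index 7 is 9.
Elements after it: 6
Those smaller than 9: 6

1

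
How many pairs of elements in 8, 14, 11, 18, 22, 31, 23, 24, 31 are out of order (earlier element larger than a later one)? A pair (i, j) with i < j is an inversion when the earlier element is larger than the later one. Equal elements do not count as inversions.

Element-by-element contributions:
8 → none → 0
14 → 11 → 1
11 → none → 0
18 → none → 0
22 → none → 0
31 → 23, 24 → 2
23 → none → 0
24 → none → 0
31 → none → 0
Sum: 0 + 1 + 0 + 0 + 0 + 2 + 0 + 0 + 0 = 3

3 out-of-order pairs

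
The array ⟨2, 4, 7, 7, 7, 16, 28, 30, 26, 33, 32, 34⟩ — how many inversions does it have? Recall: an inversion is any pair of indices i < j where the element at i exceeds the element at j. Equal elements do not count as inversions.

3

Count, for each position, how many later elements it exceeds:
2: 0
4: 0
7: 0
7: 0
7: 0
16: 0
28: 1
30: 1
26: 0
33: 1
32: 0
34: 0
Sum: 0 + 0 + 0 + 0 + 0 + 0 + 1 + 1 + 0 + 1 + 0 + 0 = 3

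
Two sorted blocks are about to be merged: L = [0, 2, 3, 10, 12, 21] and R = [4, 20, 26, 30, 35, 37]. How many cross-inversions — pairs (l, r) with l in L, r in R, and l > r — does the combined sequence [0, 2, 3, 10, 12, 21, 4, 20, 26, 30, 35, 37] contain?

4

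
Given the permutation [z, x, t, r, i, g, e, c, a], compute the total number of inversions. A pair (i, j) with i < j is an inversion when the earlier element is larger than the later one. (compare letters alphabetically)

36

For each element, count later entries that are smaller:
z → x, t, r, i, g, e, c, a → 8
x → t, r, i, g, e, c, a → 7
t → r, i, g, e, c, a → 6
r → i, g, e, c, a → 5
i → g, e, c, a → 4
g → e, c, a → 3
e → c, a → 2
c → a → 1
a → none → 0
Sum: 8 + 7 + 6 + 5 + 4 + 3 + 2 + 1 + 0 = 36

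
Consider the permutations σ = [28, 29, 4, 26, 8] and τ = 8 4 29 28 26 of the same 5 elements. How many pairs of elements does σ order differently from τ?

Assign each item its position (1..5) in the first ordering, then rewrite the second ordering as that position sequence:
positions: 28→1, 29→2, 4→3, 26→4, 8→5
second ordering as positions: [5, 3, 2, 1, 4]
Discordant pairs = inversions in this position sequence.
5: 3, 2, 1, 4 → 4
3: 2, 1 → 2
2: 1 → 1
1: 0
4: 0
Total: 4 + 2 + 1 + 0 + 0 = 7

7 discordant pairs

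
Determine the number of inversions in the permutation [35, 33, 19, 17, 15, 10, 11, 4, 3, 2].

Sweep left to right; for each value list the smaller values that follow it:
35 → 33, 19, 17, 15, 10, 11, 4, 3, 2 → 9
33 → 19, 17, 15, 10, 11, 4, 3, 2 → 8
19 → 17, 15, 10, 11, 4, 3, 2 → 7
17 → 15, 10, 11, 4, 3, 2 → 6
15 → 10, 11, 4, 3, 2 → 5
10 → 4, 3, 2 → 3
11 → 4, 3, 2 → 3
4 → 3, 2 → 2
3 → 2 → 1
2 → none → 0
Sum: 9 + 8 + 7 + 6 + 5 + 3 + 3 + 2 + 1 + 0 = 44

44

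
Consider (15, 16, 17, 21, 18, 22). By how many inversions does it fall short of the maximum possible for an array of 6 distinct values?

14

Maximum inversions for 6 distinct elements is C(6, 2) = 6·5/2 = 15.
Current inversions — for each element, count later smaller elements:
15: 0
16: 0
17: 0
21: 1
18: 0
22: 0
Current total: 0 + 0 + 0 + 1 + 0 + 0 = 1
Shortfall: 15 − 1 = 14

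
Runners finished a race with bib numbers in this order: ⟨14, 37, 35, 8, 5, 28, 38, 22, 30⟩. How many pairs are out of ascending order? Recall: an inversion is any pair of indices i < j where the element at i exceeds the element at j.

There are 17 inversions.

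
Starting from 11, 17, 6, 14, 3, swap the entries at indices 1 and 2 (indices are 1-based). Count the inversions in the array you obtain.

8 inversions

Positions 1 and 2 hold 11 and 17; after swapping, the array is [17, 11, 6, 14, 3].
Element-by-element contributions:
17 → 11, 6, 14, 3 → 4
11 → 6, 3 → 2
6 → 3 → 1
14 → 3 → 1
3 → none → 0
Sum: 4 + 2 + 1 + 1 + 0 = 8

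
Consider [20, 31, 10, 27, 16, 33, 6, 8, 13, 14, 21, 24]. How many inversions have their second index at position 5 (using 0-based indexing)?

The element at index 5 is 33.
Elements before it: 20, 31, 10, 27, 16
None of them are larger than 33.

0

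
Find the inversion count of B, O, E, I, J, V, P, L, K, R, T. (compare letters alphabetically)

There are 13 out-of-order pairs.

Sweep left to right; for each value list the smaller values that follow it:
B → none → 0
O → E, I, J, L, K → 5
E → none → 0
I → none → 0
J → none → 0
V → P, L, K, R, T → 5
P → L, K → 2
L → K → 1
K → none → 0
R → none → 0
T → none → 0
Sum: 0 + 5 + 0 + 0 + 0 + 5 + 2 + 1 + 0 + 0 + 0 = 13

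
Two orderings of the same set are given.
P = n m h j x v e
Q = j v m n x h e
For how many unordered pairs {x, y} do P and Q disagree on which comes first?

Disagreeing pairs: 9

Assign each item its position (1..7) in the first ordering, then rewrite the second ordering as that position sequence:
positions: n→1, m→2, h→3, j→4, x→5, v→6, e→7
second ordering as positions: [4, 6, 2, 1, 5, 3, 7]
Discordant pairs = inversions in this position sequence.
4: 2, 1, 3 → 3
6: 2, 1, 5, 3 → 4
2: 1 → 1
1: 0
5: 3 → 1
3: 0
7: 0
Total: 3 + 4 + 1 + 0 + 1 + 0 + 0 = 9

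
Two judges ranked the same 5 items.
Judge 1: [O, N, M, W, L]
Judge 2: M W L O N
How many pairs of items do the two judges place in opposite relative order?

6

Assign each item its position (1..5) in the first ordering, then rewrite the second ordering as that position sequence:
positions: O→1, N→2, M→3, W→4, L→5
second ordering as positions: [3, 4, 5, 1, 2]
Discordant pairs = inversions in this position sequence.
3: 1, 2 → 2
4: 1, 2 → 2
5: 1, 2 → 2
1: 0
2: 0
Total: 2 + 2 + 2 + 0 + 0 = 6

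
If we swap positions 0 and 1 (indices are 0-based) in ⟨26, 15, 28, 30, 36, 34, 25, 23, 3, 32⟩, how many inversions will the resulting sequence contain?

22 inversions

Positions 0 and 1 hold 26 and 15; after swapping, the array is [15, 26, 28, 30, 36, 34, 25, 23, 3, 32].
Count, for each position, how many later elements it exceeds:
15 → 3 → 1
26 → 25, 23, 3 → 3
28 → 25, 23, 3 → 3
30 → 25, 23, 3 → 3
36 → 34, 25, 23, 3, 32 → 5
34 → 25, 23, 3, 32 → 4
25 → 23, 3 → 2
23 → 3 → 1
3 → none → 0
32 → none → 0
Sum: 1 + 3 + 3 + 3 + 5 + 4 + 2 + 1 + 0 + 0 = 22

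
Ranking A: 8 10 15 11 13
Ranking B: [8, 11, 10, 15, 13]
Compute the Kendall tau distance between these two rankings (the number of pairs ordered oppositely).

Assign each item its position (1..5) in the first ordering, then rewrite the second ordering as that position sequence:
positions: 8→1, 10→2, 15→3, 11→4, 13→5
second ordering as positions: [1, 4, 2, 3, 5]
Discordant pairs = inversions in this position sequence.
1: 0
4: 2, 3 → 2
2: 0
3: 0
5: 0
Total: 0 + 2 + 0 + 0 + 0 = 2

Discordant pairs: 2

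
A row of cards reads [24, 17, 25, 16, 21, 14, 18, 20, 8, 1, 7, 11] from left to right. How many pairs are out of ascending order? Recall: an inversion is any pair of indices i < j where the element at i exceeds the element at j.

Element-by-element contributions:
24: 10
17: 6
25: 9
16: 5
21: 7
14: 4
18: 4
20: 4
8: 2
1: 0
7: 0
11: 0
Sum: 10 + 6 + 9 + 5 + 7 + 4 + 4 + 4 + 2 + 0 + 0 + 0 = 51

Inversions: 51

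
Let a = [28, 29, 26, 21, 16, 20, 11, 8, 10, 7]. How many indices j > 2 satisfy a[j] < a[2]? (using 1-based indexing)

The element at index 2 is 29.
Elements after it: 26, 21, 16, 20, 11, 8, 10, 7
Those smaller than 29: 26, 21, 16, 20, 11, 8, 10, 7

8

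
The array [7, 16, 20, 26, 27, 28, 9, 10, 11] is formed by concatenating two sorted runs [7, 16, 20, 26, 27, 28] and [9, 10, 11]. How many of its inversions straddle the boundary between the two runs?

15 split inversions

Count, for every r in R, how many entries of L exceed r:
r = 9: 16, 20, 26, 27, 28 → 5
r = 10: 16, 20, 26, 27, 28 → 5
r = 11: 16, 20, 26, 27, 28 → 5
Cross-inversions: 5 + 5 + 5 = 15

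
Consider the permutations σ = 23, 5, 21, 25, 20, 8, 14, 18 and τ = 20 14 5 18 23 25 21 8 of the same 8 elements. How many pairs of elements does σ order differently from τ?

Assign each item its position (1..8) in the first ordering, then rewrite the second ordering as that position sequence:
positions: 23→1, 5→2, 21→3, 25→4, 20→5, 8→6, 14→7, 18→8
second ordering as positions: [5, 7, 2, 8, 1, 4, 3, 6]
Discordant pairs = inversions in this position sequence.
5: 2, 1, 4, 3 → 4
7: 2, 1, 4, 3, 6 → 5
2: 1 → 1
8: 1, 4, 3, 6 → 4
1: 0
4: 3 → 1
3: 0
6: 0
Total: 4 + 5 + 1 + 4 + 0 + 1 + 0 + 0 = 15

15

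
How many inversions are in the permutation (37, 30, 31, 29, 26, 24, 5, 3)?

Count, for each position, how many later elements it exceeds:
37 → 30, 31, 29, 26, 24, 5, 3 → 7
30 → 29, 26, 24, 5, 3 → 5
31 → 29, 26, 24, 5, 3 → 5
29 → 26, 24, 5, 3 → 4
26 → 24, 5, 3 → 3
24 → 5, 3 → 2
5 → 3 → 1
3 → none → 0
Sum: 7 + 5 + 5 + 4 + 3 + 2 + 1 + 0 = 27

There are 27 inversions.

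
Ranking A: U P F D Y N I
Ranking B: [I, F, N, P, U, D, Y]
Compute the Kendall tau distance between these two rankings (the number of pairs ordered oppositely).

Assign each item its position (1..7) in the first ordering, then rewrite the second ordering as that position sequence:
positions: U→1, P→2, F→3, D→4, Y→5, N→6, I→7
second ordering as positions: [7, 3, 6, 2, 1, 4, 5]
Discordant pairs = inversions in this position sequence.
7: 3, 6, 2, 1, 4, 5 → 6
3: 2, 1 → 2
6: 2, 1, 4, 5 → 4
2: 1 → 1
1: 0
4: 0
5: 0
Total: 6 + 2 + 4 + 1 + 0 + 0 + 0 = 13

13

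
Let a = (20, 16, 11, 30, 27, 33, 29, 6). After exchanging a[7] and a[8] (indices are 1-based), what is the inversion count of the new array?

12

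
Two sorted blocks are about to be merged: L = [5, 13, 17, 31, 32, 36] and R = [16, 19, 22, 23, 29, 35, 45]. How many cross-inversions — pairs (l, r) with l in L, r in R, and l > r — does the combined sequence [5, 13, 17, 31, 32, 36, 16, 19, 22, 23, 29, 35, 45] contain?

For each element r of the right run, count left-run elements greater than r:
r = 16: 17, 31, 32, 36 → 4
r = 19: 31, 32, 36 → 3
r = 22: 31, 32, 36 → 3
r = 23: 31, 32, 36 → 3
r = 29: 31, 32, 36 → 3
r = 35: 36 → 1
r = 45: none → 0
Cross-inversions: 4 + 3 + 3 + 3 + 3 + 1 + 0 = 17

17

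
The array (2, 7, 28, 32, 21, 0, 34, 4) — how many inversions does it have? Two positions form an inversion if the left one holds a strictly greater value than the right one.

Inversions: 12

Count, for each position, how many later elements it exceeds:
2: 1
7: 2
28: 3
32: 3
21: 2
0: 0
34: 1
4: 0
Sum: 1 + 2 + 3 + 3 + 2 + 0 + 1 + 0 = 12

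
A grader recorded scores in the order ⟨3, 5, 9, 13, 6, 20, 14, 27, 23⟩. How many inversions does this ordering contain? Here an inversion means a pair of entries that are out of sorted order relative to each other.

For each element, count later entries that are smaller:
3: 0
5: 0
9: 1
13: 1
6: 0
20: 1
14: 0
27: 1
23: 0
Sum: 0 + 0 + 1 + 1 + 0 + 1 + 0 + 1 + 0 = 4

4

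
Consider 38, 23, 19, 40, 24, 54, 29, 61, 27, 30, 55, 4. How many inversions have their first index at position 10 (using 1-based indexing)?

1

The element at index 10 is 30.
Elements after it: 55, 4
Those smaller than 30: 4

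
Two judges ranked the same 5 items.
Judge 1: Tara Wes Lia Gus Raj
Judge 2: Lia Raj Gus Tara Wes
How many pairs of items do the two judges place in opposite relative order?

7

Assign each item its position (1..5) in the first ordering, then rewrite the second ordering as that position sequence:
positions: Tara→1, Wes→2, Lia→3, Gus→4, Raj→5
second ordering as positions: [3, 5, 4, 1, 2]
Discordant pairs = inversions in this position sequence.
3: 1, 2 → 2
5: 4, 1, 2 → 3
4: 1, 2 → 2
1: 0
2: 0
Total: 2 + 3 + 2 + 0 + 0 = 7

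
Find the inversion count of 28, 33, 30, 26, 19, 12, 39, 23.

Sweep left to right; for each value list the smaller values that follow it:
28: 4
33: 5
30: 4
26: 3
19: 1
12: 0
39: 1
23: 0
Sum: 4 + 5 + 4 + 3 + 1 + 0 + 1 + 0 = 18

There are 18 inversions.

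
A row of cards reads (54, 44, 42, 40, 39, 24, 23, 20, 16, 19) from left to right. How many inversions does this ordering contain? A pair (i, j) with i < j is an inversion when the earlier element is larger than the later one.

44

Sweep left to right; for each value list the smaller values that follow it:
54 → 44, 42, 40, 39, 24, 23, 20, 16, 19 → 9
44 → 42, 40, 39, 24, 23, 20, 16, 19 → 8
42 → 40, 39, 24, 23, 20, 16, 19 → 7
40 → 39, 24, 23, 20, 16, 19 → 6
39 → 24, 23, 20, 16, 19 → 5
24 → 23, 20, 16, 19 → 4
23 → 20, 16, 19 → 3
20 → 16, 19 → 2
16 → none → 0
19 → none → 0
Sum: 9 + 8 + 7 + 6 + 5 + 4 + 3 + 2 + 0 + 0 = 44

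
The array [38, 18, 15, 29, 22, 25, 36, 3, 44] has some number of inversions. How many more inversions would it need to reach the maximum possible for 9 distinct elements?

20

Maximum inversions for 9 distinct elements is C(9, 2) = 9·8/2 = 36.
Current inversions — for each element, count later smaller elements:
38: 7
18: 2
15: 1
29: 3
22: 1
25: 1
36: 1
3: 0
44: 0
Current total: 7 + 2 + 1 + 3 + 1 + 1 + 1 + 0 + 0 = 16
Shortfall: 36 − 16 = 20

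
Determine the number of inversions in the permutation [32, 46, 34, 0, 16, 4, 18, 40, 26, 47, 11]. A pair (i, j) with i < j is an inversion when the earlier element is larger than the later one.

27 out-of-order pairs

Count, for each position, how many later elements it exceeds:
32: 6
46: 8
34: 6
0: 0
16: 2
4: 0
18: 1
40: 2
26: 1
47: 1
11: 0
Sum: 6 + 8 + 6 + 0 + 2 + 0 + 1 + 2 + 1 + 1 + 0 = 27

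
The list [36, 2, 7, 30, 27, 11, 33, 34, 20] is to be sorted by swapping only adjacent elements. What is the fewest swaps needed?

15 swaps

Each adjacent swap fixes exactly one inversion, so the minimum swap count equals the number of inversions.
Count inversions — for each element, later elements that are smaller:
36: 2, 7, 30, 27, 11, 33, 34, 20 → 8
2: none → 0
7: none → 0
30: 27, 11, 20 → 3
27: 11, 20 → 2
11: none → 0
33: 20 → 1
34: 20 → 1
20: none → 0
Total inversions: 8 + 0 + 0 + 3 + 2 + 0 + 1 + 1 + 0 = 15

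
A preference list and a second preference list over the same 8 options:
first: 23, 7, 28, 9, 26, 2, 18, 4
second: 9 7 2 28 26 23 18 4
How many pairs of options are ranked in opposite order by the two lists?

Assign each item its position (1..8) in the first ordering, then rewrite the second ordering as that position sequence:
positions: 23→1, 7→2, 28→3, 9→4, 26→5, 2→6, 18→7, 4→8
second ordering as positions: [4, 2, 6, 3, 5, 1, 7, 8]
Discordant pairs = inversions in this position sequence.
4: 2, 3, 1 → 3
2: 1 → 1
6: 3, 5, 1 → 3
3: 1 → 1
5: 1 → 1
1: 0
7: 0
8: 0
Total: 3 + 1 + 3 + 1 + 1 + 0 + 0 + 0 = 9

9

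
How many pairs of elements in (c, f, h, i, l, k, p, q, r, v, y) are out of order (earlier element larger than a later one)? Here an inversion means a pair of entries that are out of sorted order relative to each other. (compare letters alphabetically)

Sweep left to right; for each value list the smaller values that follow it:
c → none → 0
f → none → 0
h → none → 0
i → none → 0
l → k → 1
k → none → 0
p → none → 0
q → none → 0
r → none → 0
v → none → 0
y → none → 0
Sum: 0 + 0 + 0 + 0 + 1 + 0 + 0 + 0 + 0 + 0 + 0 = 1

There is 1 inversion.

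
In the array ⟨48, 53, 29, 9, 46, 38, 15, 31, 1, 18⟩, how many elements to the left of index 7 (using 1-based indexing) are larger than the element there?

The element at index 7 is 15.
Elements before it: 48, 53, 29, 9, 46, 38
Those larger than 15: 48, 53, 29, 46, 38

5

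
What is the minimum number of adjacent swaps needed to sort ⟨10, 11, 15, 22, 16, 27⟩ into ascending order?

1

The minimum number of adjacent swaps to sort an array equals its inversion count, since every such swap removes exactly one inversion.
Count inversions — for each element, later elements that are smaller:
10: none → 0
11: none → 0
15: none → 0
22: 16 → 1
16: none → 0
27: none → 0
Total inversions: 0 + 0 + 0 + 1 + 0 + 0 = 1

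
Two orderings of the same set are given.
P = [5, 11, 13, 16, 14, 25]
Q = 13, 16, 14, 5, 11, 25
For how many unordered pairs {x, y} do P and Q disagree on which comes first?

Assign each item its position (1..6) in the first ordering, then rewrite the second ordering as that position sequence:
positions: 5→1, 11→2, 13→3, 16→4, 14→5, 25→6
second ordering as positions: [3, 4, 5, 1, 2, 6]
Discordant pairs = inversions in this position sequence.
3: 1, 2 → 2
4: 1, 2 → 2
5: 1, 2 → 2
1: 0
2: 0
6: 0
Total: 2 + 2 + 2 + 0 + 0 + 0 = 6

There are 6 disagreeing pairs.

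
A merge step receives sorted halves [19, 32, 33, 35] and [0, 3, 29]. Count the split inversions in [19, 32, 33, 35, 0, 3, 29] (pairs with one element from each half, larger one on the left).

Take each right-half value and tally the left-half values above it:
r = 0: 19, 32, 33, 35 → 4
r = 3: 19, 32, 33, 35 → 4
r = 29: 32, 33, 35 → 3
Cross-inversions: 4 + 4 + 3 = 11

11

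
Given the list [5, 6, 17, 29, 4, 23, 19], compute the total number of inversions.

7

Count, for each position, how many later elements it exceeds:
5 → 4 → 1
6 → 4 → 1
17 → 4 → 1
29 → 4, 23, 19 → 3
4 → none → 0
23 → 19 → 1
19 → none → 0
Sum: 1 + 1 + 1 + 3 + 0 + 1 + 0 = 7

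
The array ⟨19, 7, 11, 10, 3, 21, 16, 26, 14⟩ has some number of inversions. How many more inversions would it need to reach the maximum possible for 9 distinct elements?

22

Maximum inversions for 9 distinct elements is C(9, 2) = 9·8/2 = 36.
Current inversions — for each element, count later smaller elements:
19: 6
7: 1
11: 2
10: 1
3: 0
21: 2
16: 1
26: 1
14: 0
Current total: 6 + 1 + 2 + 1 + 0 + 2 + 1 + 1 + 0 = 14
Shortfall: 36 − 14 = 22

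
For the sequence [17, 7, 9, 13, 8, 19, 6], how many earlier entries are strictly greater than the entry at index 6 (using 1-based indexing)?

0

The element at index 6 is 19.
Elements before it: 17, 7, 9, 13, 8
None of them are larger than 19.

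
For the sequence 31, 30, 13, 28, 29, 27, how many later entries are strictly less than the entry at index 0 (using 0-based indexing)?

5

The element at index 0 is 31.
Elements after it: 30, 13, 28, 29, 27
Those smaller than 31: 30, 13, 28, 29, 27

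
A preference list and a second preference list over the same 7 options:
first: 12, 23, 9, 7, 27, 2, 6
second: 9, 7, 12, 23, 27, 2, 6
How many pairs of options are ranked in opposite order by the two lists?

4 pairs

Assign each item its position (1..7) in the first ordering, then rewrite the second ordering as that position sequence:
positions: 12→1, 23→2, 9→3, 7→4, 27→5, 2→6, 6→7
second ordering as positions: [3, 4, 1, 2, 5, 6, 7]
Discordant pairs = inversions in this position sequence.
3: 1, 2 → 2
4: 1, 2 → 2
1: 0
2: 0
5: 0
6: 0
7: 0
Total: 2 + 2 + 0 + 0 + 0 + 0 + 0 = 4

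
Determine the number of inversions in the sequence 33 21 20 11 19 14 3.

19

Count, for each position, how many later elements it exceeds:
33: 6
21: 5
20: 4
11: 1
19: 2
14: 1
3: 0
Sum: 6 + 5 + 4 + 1 + 2 + 1 + 0 = 19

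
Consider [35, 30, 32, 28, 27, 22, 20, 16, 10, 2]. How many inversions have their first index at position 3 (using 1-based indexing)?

7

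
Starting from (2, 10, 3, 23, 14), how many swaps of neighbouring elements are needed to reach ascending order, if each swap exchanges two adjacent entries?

Minimum adjacent swaps = number of inversions (each swap of adjacent out-of-order elements removes one inversion and no swap can remove more).
Count inversions — for each element, later elements that are smaller:
2: none → 0
10: 3 → 1
3: none → 0
23: 14 → 1
14: none → 0
Total inversions: 0 + 1 + 0 + 1 + 0 = 2

2 swaps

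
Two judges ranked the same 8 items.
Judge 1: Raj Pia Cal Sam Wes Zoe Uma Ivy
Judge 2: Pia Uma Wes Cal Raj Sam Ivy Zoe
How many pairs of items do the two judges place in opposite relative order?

Assign each item its position (1..8) in the first ordering, then rewrite the second ordering as that position sequence:
positions: Raj→1, Pia→2, Cal→3, Sam→4, Wes→5, Zoe→6, Uma→7, Ivy→8
second ordering as positions: [2, 7, 5, 3, 1, 4, 8, 6]
Discordant pairs = inversions in this position sequence.
2: 1 → 1
7: 5, 3, 1, 4, 6 → 5
5: 3, 1, 4 → 3
3: 1 → 1
1: 0
4: 0
8: 6 → 1
6: 0
Total: 1 + 5 + 3 + 1 + 0 + 0 + 1 + 0 = 11

11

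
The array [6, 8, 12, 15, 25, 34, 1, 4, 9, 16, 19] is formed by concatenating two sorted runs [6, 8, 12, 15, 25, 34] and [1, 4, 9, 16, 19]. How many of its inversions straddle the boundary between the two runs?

20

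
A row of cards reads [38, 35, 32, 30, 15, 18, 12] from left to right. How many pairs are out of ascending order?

20 inversions

For each element, count later entries that are smaller:
38 → 35, 32, 30, 15, 18, 12 → 6
35 → 32, 30, 15, 18, 12 → 5
32 → 30, 15, 18, 12 → 4
30 → 15, 18, 12 → 3
15 → 12 → 1
18 → 12 → 1
12 → none → 0
Sum: 6 + 5 + 4 + 3 + 1 + 1 + 0 = 20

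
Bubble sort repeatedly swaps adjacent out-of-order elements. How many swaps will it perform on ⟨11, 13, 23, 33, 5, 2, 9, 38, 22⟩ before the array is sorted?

16

Minimum adjacent swaps = number of inversions (each swap of adjacent out-of-order elements removes one inversion and no swap can remove more).
Count inversions — for each element, later elements that are smaller:
11: 5, 2, 9 → 3
13: 5, 2, 9 → 3
23: 5, 2, 9, 22 → 4
33: 5, 2, 9, 22 → 4
5: 2 → 1
2: none → 0
9: none → 0
38: 22 → 1
22: none → 0
Total inversions: 3 + 3 + 4 + 4 + 1 + 0 + 0 + 1 + 0 = 16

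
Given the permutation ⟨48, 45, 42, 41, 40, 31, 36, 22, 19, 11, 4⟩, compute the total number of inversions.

For each element, count later entries that are smaller:
48 → 45, 42, 41, 40, 31, 36, 22, 19, 11, 4 → 10
45 → 42, 41, 40, 31, 36, 22, 19, 11, 4 → 9
42 → 41, 40, 31, 36, 22, 19, 11, 4 → 8
41 → 40, 31, 36, 22, 19, 11, 4 → 7
40 → 31, 36, 22, 19, 11, 4 → 6
31 → 22, 19, 11, 4 → 4
36 → 22, 19, 11, 4 → 4
22 → 19, 11, 4 → 3
19 → 11, 4 → 2
11 → 4 → 1
4 → none → 0
Sum: 10 + 9 + 8 + 7 + 6 + 4 + 4 + 3 + 2 + 1 + 0 = 54

Inversions: 54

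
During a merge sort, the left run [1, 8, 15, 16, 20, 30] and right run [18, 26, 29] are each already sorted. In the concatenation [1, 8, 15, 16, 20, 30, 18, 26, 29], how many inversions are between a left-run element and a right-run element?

There are 4 cross-inversions.

Count, for every r in R, how many entries of L exceed r:
r = 18: 20, 30 → 2
r = 26: 30 → 1
r = 29: 30 → 1
Cross-inversions: 2 + 1 + 1 = 4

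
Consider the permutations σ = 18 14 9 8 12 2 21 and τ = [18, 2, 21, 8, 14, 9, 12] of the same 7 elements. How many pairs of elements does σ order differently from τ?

10 discordant pairs

Assign each item its position (1..7) in the first ordering, then rewrite the second ordering as that position sequence:
positions: 18→1, 14→2, 9→3, 8→4, 12→5, 2→6, 21→7
second ordering as positions: [1, 6, 7, 4, 2, 3, 5]
Discordant pairs = inversions in this position sequence.
1: 0
6: 4, 2, 3, 5 → 4
7: 4, 2, 3, 5 → 4
4: 2, 3 → 2
2: 0
3: 0
5: 0
Total: 0 + 4 + 4 + 2 + 0 + 0 + 0 = 10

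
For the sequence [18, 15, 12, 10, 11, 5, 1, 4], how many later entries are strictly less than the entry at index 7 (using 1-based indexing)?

0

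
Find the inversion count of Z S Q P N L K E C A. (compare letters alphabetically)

45

Element-by-element contributions:
Z → S, Q, P, N, L, K, E, C, A → 9
S → Q, P, N, L, K, E, C, A → 8
Q → P, N, L, K, E, C, A → 7
P → N, L, K, E, C, A → 6
N → L, K, E, C, A → 5
L → K, E, C, A → 4
K → E, C, A → 3
E → C, A → 2
C → A → 1
A → none → 0
Sum: 9 + 8 + 7 + 6 + 5 + 4 + 3 + 2 + 1 + 0 = 45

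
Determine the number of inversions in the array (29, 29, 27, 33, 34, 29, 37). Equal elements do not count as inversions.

4 inversions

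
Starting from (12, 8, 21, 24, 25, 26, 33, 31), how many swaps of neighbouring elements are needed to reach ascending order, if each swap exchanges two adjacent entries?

There are 2 adjacent swaps.

Minimum adjacent swaps = number of inversions (each swap of adjacent out-of-order elements removes one inversion and no swap can remove more).
Count inversions — for each element, later elements that are smaller:
12: 8 → 1
8: none → 0
21: none → 0
24: none → 0
25: none → 0
26: none → 0
33: 31 → 1
31: none → 0
Total inversions: 1 + 0 + 0 + 0 + 0 + 0 + 1 + 0 = 2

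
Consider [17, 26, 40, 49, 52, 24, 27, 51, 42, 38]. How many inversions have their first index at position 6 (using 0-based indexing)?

0 such elements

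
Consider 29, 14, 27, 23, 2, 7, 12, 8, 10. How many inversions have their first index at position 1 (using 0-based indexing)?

The element at index 1 is 14.
Elements after it: 27, 23, 2, 7, 12, 8, 10
Those smaller than 14: 2, 7, 12, 8, 10

5 such elements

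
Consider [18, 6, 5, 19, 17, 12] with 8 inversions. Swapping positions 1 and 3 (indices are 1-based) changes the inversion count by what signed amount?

-3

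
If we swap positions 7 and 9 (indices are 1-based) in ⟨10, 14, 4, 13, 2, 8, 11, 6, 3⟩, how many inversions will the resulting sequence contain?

21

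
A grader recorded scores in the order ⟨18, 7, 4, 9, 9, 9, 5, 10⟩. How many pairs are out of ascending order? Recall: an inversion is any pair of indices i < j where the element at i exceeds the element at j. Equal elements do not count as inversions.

Element-by-element contributions:
18: 7
7: 2
4: 0
9: 1
9: 1
9: 1
5: 0
10: 0
Sum: 7 + 2 + 0 + 1 + 1 + 1 + 0 + 0 = 12

12 inversions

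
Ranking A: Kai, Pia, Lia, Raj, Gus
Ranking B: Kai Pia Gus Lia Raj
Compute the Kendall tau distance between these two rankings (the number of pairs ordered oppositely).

Assign each item its position (1..5) in the first ordering, then rewrite the second ordering as that position sequence:
positions: Kai→1, Pia→2, Lia→3, Raj→4, Gus→5
second ordering as positions: [1, 2, 5, 3, 4]
Discordant pairs = inversions in this position sequence.
1: 0
2: 0
5: 3, 4 → 2
3: 0
4: 0
Total: 0 + 0 + 2 + 0 + 0 = 2

2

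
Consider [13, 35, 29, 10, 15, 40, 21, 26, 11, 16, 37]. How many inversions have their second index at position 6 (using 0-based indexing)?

3

The element at index 6 is 21.
Elements before it: 13, 35, 29, 10, 15, 40
Those larger than 21: 35, 29, 40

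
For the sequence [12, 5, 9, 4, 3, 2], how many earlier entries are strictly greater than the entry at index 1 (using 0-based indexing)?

1 such element

The element at index 1 is 5.
Elements before it: 12
Those larger than 5: 12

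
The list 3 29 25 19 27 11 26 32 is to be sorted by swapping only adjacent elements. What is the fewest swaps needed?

10 adjacent swaps

The minimum number of adjacent swaps to sort an array equals its inversion count, since every such swap removes exactly one inversion.
Count inversions — for each element, later elements that are smaller:
3: none → 0
29: 25, 19, 27, 11, 26 → 5
25: 19, 11 → 2
19: 11 → 1
27: 11, 26 → 2
11: none → 0
26: none → 0
32: none → 0
Total inversions: 0 + 5 + 2 + 1 + 2 + 0 + 0 + 0 = 10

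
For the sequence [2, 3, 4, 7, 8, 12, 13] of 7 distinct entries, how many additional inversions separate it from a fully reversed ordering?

Maximum inversions for 7 distinct elements is C(7, 2) = 7·6/2 = 21.
Current inversions — for each element, count later smaller elements:
2: 0
3: 0
4: 0
7: 0
8: 0
12: 0
13: 0
Current total: 0 + 0 + 0 + 0 + 0 + 0 + 0 = 0
Shortfall: 21 − 0 = 21

21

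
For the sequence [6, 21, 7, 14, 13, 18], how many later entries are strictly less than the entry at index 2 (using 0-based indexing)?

The element at index 2 is 7.
Elements after it: 14, 13, 18
None of them are smaller than 7.

0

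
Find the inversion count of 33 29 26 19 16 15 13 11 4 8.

Element-by-element contributions:
33 → 29, 26, 19, 16, 15, 13, 11, 4, 8 → 9
29 → 26, 19, 16, 15, 13, 11, 4, 8 → 8
26 → 19, 16, 15, 13, 11, 4, 8 → 7
19 → 16, 15, 13, 11, 4, 8 → 6
16 → 15, 13, 11, 4, 8 → 5
15 → 13, 11, 4, 8 → 4
13 → 11, 4, 8 → 3
11 → 4, 8 → 2
4 → none → 0
8 → none → 0
Sum: 9 + 8 + 7 + 6 + 5 + 4 + 3 + 2 + 0 + 0 = 44

Inversions: 44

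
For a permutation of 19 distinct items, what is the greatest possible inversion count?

Inversions: 171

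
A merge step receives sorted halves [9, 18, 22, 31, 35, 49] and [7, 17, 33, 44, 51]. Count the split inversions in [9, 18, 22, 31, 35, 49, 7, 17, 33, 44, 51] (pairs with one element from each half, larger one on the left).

14 cross-inversions

Take each right-half value and tally the left-half values above it:
r = 7: 9, 18, 22, 31, 35, 49 → 6
r = 17: 18, 22, 31, 35, 49 → 5
r = 33: 35, 49 → 2
r = 44: 49 → 1
r = 51: none → 0
Cross-inversions: 6 + 5 + 2 + 1 + 0 = 14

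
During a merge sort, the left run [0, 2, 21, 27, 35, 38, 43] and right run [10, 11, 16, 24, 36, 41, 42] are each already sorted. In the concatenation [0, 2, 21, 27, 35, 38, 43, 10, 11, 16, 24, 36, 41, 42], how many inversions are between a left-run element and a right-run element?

23 split inversions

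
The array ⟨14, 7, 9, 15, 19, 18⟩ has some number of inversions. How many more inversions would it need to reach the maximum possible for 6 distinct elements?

Maximum inversions for 6 distinct elements is C(6, 2) = 6·5/2 = 15.
Current inversions — for each element, count later smaller elements:
14: 2
7: 0
9: 0
15: 0
19: 1
18: 0
Current total: 2 + 0 + 0 + 0 + 1 + 0 = 3
Shortfall: 15 − 3 = 12

12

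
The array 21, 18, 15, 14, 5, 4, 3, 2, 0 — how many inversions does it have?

For each element, count later entries that are smaller:
21 → 18, 15, 14, 5, 4, 3, 2, 0 → 8
18 → 15, 14, 5, 4, 3, 2, 0 → 7
15 → 14, 5, 4, 3, 2, 0 → 6
14 → 5, 4, 3, 2, 0 → 5
5 → 4, 3, 2, 0 → 4
4 → 3, 2, 0 → 3
3 → 2, 0 → 2
2 → 0 → 1
0 → none → 0
Sum: 8 + 7 + 6 + 5 + 4 + 3 + 2 + 1 + 0 = 36

36 out-of-order pairs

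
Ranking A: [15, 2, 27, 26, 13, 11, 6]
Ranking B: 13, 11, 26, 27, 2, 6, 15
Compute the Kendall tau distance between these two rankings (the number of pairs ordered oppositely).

Assign each item its position (1..7) in the first ordering, then rewrite the second ordering as that position sequence:
positions: 15→1, 2→2, 27→3, 26→4, 13→5, 11→6, 6→7
second ordering as positions: [5, 6, 4, 3, 2, 7, 1]
Discordant pairs = inversions in this position sequence.
5: 4, 3, 2, 1 → 4
6: 4, 3, 2, 1 → 4
4: 3, 2, 1 → 3
3: 2, 1 → 2
2: 1 → 1
7: 1 → 1
1: 0
Total: 4 + 4 + 3 + 2 + 1 + 1 + 0 = 15

15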